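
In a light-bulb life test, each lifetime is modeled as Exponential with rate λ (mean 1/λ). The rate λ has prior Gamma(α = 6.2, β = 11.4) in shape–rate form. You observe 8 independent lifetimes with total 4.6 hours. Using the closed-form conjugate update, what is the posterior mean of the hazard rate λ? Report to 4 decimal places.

With a Gamma(shape α, rate β) prior on the exponential rate λ, the posterior after n observations with total T = Σxᵢ is Gamma(α+n, β+T).
Posterior: Gamma(6.2+8, 11.4+4.6) = Gamma(14.2, 16.0).
Posterior mean of λ = α/β = 14.2/16.0 = 0.8875.

0.8875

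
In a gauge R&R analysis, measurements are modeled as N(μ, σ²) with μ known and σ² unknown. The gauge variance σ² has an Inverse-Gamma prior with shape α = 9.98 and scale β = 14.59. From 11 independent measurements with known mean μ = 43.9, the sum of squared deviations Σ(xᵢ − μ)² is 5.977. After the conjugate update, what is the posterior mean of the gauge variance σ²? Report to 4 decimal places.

1.2140

With known mean μ and an Inverse-Gamma(α, β) prior on σ², the Normal likelihood is conjugate: posterior is Inv-Gamma(α + n/2, β + Σ(xᵢ−μ)²/2).
Posterior: Inv-Gamma(9.98 + 11/2, 14.59 + 5.977/2) = Inv-Gamma(15.48, 17.5785).
E[σ²|data] = β/(α−1) = 17.5785/14.48 = 1.2140.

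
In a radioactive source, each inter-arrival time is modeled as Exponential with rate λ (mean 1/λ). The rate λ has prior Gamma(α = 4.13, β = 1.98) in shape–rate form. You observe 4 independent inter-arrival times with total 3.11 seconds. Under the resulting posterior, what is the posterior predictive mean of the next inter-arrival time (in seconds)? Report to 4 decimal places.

0.7139

With a Gamma(shape α, rate β) prior on the exponential rate λ, the posterior after n observations with total T = Σxᵢ is Gamma(α+n, β+T).
Posterior: Gamma(4.13+4, 1.98+3.11) = Gamma(8.13, 5.09).
The predictive distribution for the next observation is Lomax; its mean is β/(α−1) = 5.09/7.13 = 0.7139.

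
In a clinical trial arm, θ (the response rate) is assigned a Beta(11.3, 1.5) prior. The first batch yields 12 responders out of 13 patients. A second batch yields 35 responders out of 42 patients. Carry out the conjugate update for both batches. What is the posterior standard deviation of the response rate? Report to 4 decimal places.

The Beta prior is conjugate to a Binomial/Bernoulli likelihood; the update adds successes to α and failures to β.
After batch 1: Beta(11.3+12, 1.5+1) = Beta(23.3, 2.5).
After batch 2: Beta(23.3+35, 2.5+7) = Beta(58.3, 9.5).
Var = αβ/((α+β)²(α+β+1)) = 58.3·9.5/(67.8²·68.8) = 0.00175123; SD = √0.00175123 = 0.0418.

0.0418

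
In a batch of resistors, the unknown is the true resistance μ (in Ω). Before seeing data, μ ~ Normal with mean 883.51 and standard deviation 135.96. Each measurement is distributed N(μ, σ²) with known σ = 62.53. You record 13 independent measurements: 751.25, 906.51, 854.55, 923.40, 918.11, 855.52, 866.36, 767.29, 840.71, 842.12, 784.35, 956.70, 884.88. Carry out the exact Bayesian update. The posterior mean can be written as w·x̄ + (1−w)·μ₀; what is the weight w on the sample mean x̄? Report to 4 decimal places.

For Normal data with known variance σ², a Normal(μ₀, σ₀²) prior on μ is conjugate. Posterior precision = 1/σ₀² + n/σ²; posterior mean is the precision-weighted average of μ₀ and x̄.
σ₀² = 135.96² = 18485.1216, σ² = 62.53² = 3910.0009. Prior precision 1/σ₀² = 1/18485.1216; data precision n/σ² = 13/3910.0009.
w = (n/σ²)/(1/σ₀² + n/σ²) = n·σ₀²/(σ² + n·σ₀²) = 13·18485.1216/(3910.0009 + 13·18485.1216) = 240306.5808/244216.5817 = 0.9840.

0.9840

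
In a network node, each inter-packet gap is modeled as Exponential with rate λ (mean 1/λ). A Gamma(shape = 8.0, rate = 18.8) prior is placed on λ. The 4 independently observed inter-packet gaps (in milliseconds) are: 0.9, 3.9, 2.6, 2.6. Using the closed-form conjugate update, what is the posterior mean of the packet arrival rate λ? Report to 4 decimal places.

With a Gamma(shape α, rate β) prior on the exponential rate λ, the posterior after n observations with total T = Σxᵢ is Gamma(α+n, β+T).
Sum of observations T = 10.0 milliseconds; n = 4.
Posterior: Gamma(8.0+4, 18.8+10.0) = Gamma(12.0, 28.8).
Posterior mean of λ = α/β = 12.0/28.8 = 0.4167.

0.4167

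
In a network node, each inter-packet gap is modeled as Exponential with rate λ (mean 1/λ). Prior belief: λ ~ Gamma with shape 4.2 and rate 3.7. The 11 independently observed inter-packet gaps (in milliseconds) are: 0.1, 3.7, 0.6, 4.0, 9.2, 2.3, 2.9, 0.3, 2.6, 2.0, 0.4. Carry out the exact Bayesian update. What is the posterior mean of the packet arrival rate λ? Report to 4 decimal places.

With a Gamma(shape α, rate β) prior on the exponential rate λ, the posterior after n observations with total T = Σxᵢ is Gamma(α+n, β+T).
Sum of observations T = 28.1 milliseconds; n = 11.
Posterior: Gamma(4.2+11, 3.7+28.1) = Gamma(15.2, 31.8).
Posterior mean of λ = α/β = 15.2/31.8 = 0.4780.

0.4780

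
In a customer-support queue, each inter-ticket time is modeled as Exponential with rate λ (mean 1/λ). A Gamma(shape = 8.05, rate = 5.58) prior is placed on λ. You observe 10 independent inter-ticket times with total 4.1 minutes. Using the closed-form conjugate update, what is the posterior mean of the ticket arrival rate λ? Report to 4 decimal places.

With a Gamma(shape α, rate β) prior on the exponential rate λ, the posterior after n observations with total T = Σxᵢ is Gamma(α+n, β+T).
Posterior: Gamma(8.05+10, 5.58+4.1) = Gamma(18.05, 9.68).
Posterior mean of λ = α/β = 18.05/9.68 = 1.8647.

1.8647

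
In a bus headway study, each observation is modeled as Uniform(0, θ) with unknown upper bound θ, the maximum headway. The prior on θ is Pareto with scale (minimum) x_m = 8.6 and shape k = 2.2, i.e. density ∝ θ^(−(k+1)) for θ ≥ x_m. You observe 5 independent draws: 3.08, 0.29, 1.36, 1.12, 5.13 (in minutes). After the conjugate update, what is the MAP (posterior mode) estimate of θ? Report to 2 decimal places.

A Pareto(scale x_m, shape k) prior on the upper bound θ of Uniform(0, θ) is conjugate: posterior is Pareto(max(x_m, max xᵢ), k + n).
Sample maximum = 5.13; prior scale x_m = 8.6 → posterior scale = max = 8.60.
Posterior shape = 2.2 + 5 = 7.2.
The Pareto density is decreasing on [x_m, ∞), so the mode is x_m = 8.60.

8.60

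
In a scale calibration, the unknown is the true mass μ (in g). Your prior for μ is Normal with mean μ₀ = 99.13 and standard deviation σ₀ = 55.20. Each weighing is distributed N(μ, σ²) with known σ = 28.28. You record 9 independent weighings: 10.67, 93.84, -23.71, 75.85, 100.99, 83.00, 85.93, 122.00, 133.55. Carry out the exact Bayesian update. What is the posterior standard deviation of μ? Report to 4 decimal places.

9.2921

For Normal data with known variance σ², a Normal(μ₀, σ₀²) prior on μ is conjugate. Posterior precision = 1/σ₀² + n/σ²; posterior mean is the precision-weighted average of μ₀ and x̄.
σ₀² = 55.20² = 3047.04, σ² = 28.28² = 799.7584; σ² + n·σ₀² = 799.7584 + 9·3047.04 = 28223.1184.
Posterior precision = 1/σ₀² + n/σ² = 1/3047.04 + 9/799.7584 = (σ² + n·σ₀²)/(σ₀²σ²) = 28223.1184/(3047.04·799.7584); posterior variance σₙ² = σ₀²σ²/(σ² + n·σ₀²) = 3047.04·799.7584/28223.1184 = 86.343961.
Posterior SD = √σₙ² = √(3047.04·799.7584/28223.1184) = 9.2921.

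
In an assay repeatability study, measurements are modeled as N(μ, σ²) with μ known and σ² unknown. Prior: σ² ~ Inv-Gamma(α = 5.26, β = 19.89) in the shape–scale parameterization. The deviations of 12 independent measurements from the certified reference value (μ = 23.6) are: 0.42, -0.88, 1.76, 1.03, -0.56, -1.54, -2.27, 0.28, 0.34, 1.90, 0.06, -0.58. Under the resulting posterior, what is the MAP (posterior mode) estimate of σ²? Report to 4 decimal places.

2.3194

With known mean μ and an Inverse-Gamma(α, β) prior on σ², the Normal likelihood is conjugate: posterior is Inv-Gamma(α + n/2, β + Σ(xᵢ−μ)²/2).
Σ(xᵢ−μ)² = (0.42)² + (-0.88)² + (1.76)² + (1.03)² + (-0.56)² + (-1.54)² + (-2.27)² + (0.28)² + (0.34)² + (1.90)² + (0.06)² + (-0.58)² = 17.0914.
Posterior: Inv-Gamma(5.26 + 12/2, 19.89 + 17.0914/2) = Inv-Gamma(11.26, 28.43570).
Mode = β/(α+1) = 28.43570/12.26 = 2.3194.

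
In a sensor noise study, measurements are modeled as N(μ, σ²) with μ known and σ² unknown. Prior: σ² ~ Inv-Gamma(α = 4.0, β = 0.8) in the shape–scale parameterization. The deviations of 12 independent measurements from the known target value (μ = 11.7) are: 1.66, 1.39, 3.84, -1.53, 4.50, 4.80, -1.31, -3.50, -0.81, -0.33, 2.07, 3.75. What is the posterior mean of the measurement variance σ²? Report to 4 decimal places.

With known mean μ and an Inverse-Gamma(α, β) prior on σ², the Normal likelihood is conjugate: posterior is Inv-Gamma(α + n/2, β + Σ(xᵢ−μ)²/2).
Σ(xᵢ−μ)² = (1.66)² + (1.39)² + (3.84)² + (-1.53)² + (4.50)² + (4.80)² + (-1.31)² + (-3.50)² + (-0.81)² + (-0.33)² + (2.07)² + (3.75)² = 98.1427.
Posterior: Inv-Gamma(4.0 + 12/2, 0.8 + 98.1427/2) = Inv-Gamma(10.00, 49.87135).
E[σ²|data] = β/(α−1) = 49.87135/9.00 = 5.5413.

5.5413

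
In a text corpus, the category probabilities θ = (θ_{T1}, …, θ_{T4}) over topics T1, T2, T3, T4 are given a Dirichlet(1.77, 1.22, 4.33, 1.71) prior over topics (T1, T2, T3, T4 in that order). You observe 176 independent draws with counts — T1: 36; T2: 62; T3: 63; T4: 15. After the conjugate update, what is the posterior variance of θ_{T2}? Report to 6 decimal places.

0.001209

The Dirichlet prior is conjugate to the Multinomial likelihood: each posterior αⱼ = prior αⱼ + observed count nⱼ.
Posterior concentration: (37.77, 63.22, 67.33, 16.71), total = 185.03.
Var[θ_j] = α_j(Σα−α_j)/((Σα)²(Σα+1)) = 63.22·121.81/(185.03²·186.03) = 0.001209.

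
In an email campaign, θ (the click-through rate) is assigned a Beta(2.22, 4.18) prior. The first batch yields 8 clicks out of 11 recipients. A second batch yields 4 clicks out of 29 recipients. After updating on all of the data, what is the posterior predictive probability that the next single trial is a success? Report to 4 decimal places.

0.3065

The Beta prior is conjugate to a Binomial/Bernoulli likelihood; the update adds successes to α and failures to β.
After batch 1: Beta(2.22+8, 4.18+3) = Beta(10.22, 7.18).
After batch 2: Beta(10.22+4, 7.18+25) = Beta(14.22, 32.18).
For a single future Bernoulli trial, P(success | data) = α/(α+β) = 0.3065.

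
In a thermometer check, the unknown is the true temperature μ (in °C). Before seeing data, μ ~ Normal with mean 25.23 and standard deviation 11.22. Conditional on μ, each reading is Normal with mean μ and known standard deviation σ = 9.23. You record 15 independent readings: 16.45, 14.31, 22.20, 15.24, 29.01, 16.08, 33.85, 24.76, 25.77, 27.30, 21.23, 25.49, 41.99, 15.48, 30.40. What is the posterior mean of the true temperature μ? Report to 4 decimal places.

24.0250

For Normal data with known variance σ², a Normal(μ₀, σ₀²) prior on μ is conjugate. Posterior precision = 1/σ₀² + n/σ²; posterior mean is the precision-weighted average of μ₀ and x̄.
Σxᵢ = 16.45 + 14.31 + 22.20 + 15.24 + 29.01 + 16.08 + 33.85 + 24.76 + 25.77 + 27.30 + 21.23 + 25.49 + 41.99 + 15.48 + 30.40 = 359.56, so n·x̄ = 359.56.
σ₀² = 11.22² = 125.8884, σ² = 9.23² = 85.1929; σ² + n·σ₀² = 85.1929 + 15·125.8884 = 1973.5189.
Posterior mean = (μ₀/σ₀² + n·x̄/σ²)/(1/σ₀² + n/σ²) = (σ²·μ₀ + σ₀²·n·x̄)/(σ² + n·σ₀²) = (85.1929·25.23 + 125.8884·359.56)/1973.5189 = 47413.849971/1973.5189 = 24.0250.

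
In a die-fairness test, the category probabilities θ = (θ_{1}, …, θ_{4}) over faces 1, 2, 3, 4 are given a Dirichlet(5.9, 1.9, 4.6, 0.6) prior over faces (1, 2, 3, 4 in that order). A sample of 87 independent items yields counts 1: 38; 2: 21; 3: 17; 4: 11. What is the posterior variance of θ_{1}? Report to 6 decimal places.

The Dirichlet prior is conjugate to the Multinomial likelihood: each posterior αⱼ = prior αⱼ + observed count nⱼ.
Posterior concentration: (43.9, 22.9, 21.6, 11.6), total = 100.0.
Var[θ_j] = α_j(Σα−α_j)/((Σα)²(Σα+1)) = 43.9·56.1/(100.0²·101.0) = 0.002438.

0.002438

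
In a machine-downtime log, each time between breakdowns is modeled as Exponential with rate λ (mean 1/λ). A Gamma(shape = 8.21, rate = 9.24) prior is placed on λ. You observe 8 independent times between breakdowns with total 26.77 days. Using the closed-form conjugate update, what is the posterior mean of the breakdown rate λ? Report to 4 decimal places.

0.4502

With a Gamma(shape α, rate β) prior on the exponential rate λ, the posterior after n observations with total T = Σxᵢ is Gamma(α+n, β+T).
Posterior: Gamma(8.21+8, 9.24+26.77) = Gamma(16.21, 36.01).
Posterior mean of λ = α/β = 16.21/36.01 = 0.4502.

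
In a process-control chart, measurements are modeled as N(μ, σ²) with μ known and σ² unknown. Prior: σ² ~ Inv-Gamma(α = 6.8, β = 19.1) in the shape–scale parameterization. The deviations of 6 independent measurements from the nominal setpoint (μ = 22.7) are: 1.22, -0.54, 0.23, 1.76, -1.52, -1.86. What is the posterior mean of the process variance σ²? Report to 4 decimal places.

With known mean μ and an Inverse-Gamma(α, β) prior on σ², the Normal likelihood is conjugate: posterior is Inv-Gamma(α + n/2, β + Σ(xᵢ−μ)²/2).
Σ(xᵢ−μ)² = (1.22)² + (-0.54)² + (0.23)² + (1.76)² + (-1.52)² + (-1.86)² = 10.7005.
Posterior: Inv-Gamma(6.8 + 6/2, 19.1 + 10.7005/2) = Inv-Gamma(9.80, 24.45025).
E[σ²|data] = β/(α−1) = 24.45025/8.80 = 2.7784.

2.7784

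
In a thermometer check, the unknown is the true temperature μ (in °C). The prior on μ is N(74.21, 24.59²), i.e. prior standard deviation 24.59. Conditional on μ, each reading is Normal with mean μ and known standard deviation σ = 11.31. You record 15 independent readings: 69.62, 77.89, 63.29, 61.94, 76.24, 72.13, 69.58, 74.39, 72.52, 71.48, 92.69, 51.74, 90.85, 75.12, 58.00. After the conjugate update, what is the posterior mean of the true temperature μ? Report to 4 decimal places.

For Normal data with known variance σ², a Normal(μ₀, σ₀²) prior on μ is conjugate. Posterior precision = 1/σ₀² + n/σ²; posterior mean is the precision-weighted average of μ₀ and x̄.
Σxᵢ = 69.62 + 77.89 + 63.29 + 61.94 + 76.24 + 72.13 + 69.58 + 74.39 + 72.52 + 71.48 + 92.69 + 51.74 + 90.85 + 75.12 + 58.00 = 1077.48, so n·x̄ = 1077.48.
σ₀² = 24.59² = 604.6681, σ² = 11.31² = 127.9161; σ² + n·σ₀² = 127.9161 + 15·604.6681 = 9197.9376.
Posterior mean = (μ₀/σ₀² + n·x̄/σ²)/(1/σ₀² + n/σ²) = (σ²·μ₀ + σ₀²·n·x̄)/(σ² + n·σ₀²) = (127.9161·74.21 + 604.6681·1077.48)/9197.9376 = 661010.438169/9197.9376 = 71.8651.

71.8651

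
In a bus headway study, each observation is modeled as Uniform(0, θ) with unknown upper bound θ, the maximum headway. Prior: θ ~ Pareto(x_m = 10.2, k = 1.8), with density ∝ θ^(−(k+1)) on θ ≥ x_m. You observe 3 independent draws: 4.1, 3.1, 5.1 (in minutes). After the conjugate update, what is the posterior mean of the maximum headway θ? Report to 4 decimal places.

12.8842

A Pareto(scale x_m, shape k) prior on the upper bound θ of Uniform(0, θ) is conjugate: posterior is Pareto(max(x_m, max xᵢ), k + n).
Sample maximum = 5.1; prior scale x_m = 10.2 → posterior scale = max = 10.2.
Posterior shape = 1.8 + 3 = 4.8.
E[θ|data] = k·x_m/(k−1) = 4.8·10.2/3.8 = 12.8842.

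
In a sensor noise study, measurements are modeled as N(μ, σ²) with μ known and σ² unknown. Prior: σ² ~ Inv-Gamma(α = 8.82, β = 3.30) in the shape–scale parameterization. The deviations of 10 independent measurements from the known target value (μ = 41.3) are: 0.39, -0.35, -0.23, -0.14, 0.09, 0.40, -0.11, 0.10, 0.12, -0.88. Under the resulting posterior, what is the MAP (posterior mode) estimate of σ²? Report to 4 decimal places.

0.2674

With known mean μ and an Inverse-Gamma(α, β) prior on σ², the Normal likelihood is conjugate: posterior is Inv-Gamma(α + n/2, β + Σ(xᵢ−μ)²/2).
Σ(xᵢ−μ)² = (0.39)² + (-0.35)² + (-0.23)² + (-0.14)² + (0.09)² + (0.40)² + (-0.11)² + (0.10)² + (0.12)² + (-0.88)² = 1.3261.
Posterior: Inv-Gamma(8.82 + 10/2, 3.30 + 1.3261/2) = Inv-Gamma(13.82, 3.96305).
Mode = β/(α+1) = 3.96305/14.82 = 0.2674.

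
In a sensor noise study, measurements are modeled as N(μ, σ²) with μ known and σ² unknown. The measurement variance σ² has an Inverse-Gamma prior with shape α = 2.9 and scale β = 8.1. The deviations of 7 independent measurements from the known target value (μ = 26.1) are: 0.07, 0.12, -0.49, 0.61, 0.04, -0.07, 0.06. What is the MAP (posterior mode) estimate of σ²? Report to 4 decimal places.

With known mean μ and an Inverse-Gamma(α, β) prior on σ², the Normal likelihood is conjugate: posterior is Inv-Gamma(α + n/2, β + Σ(xᵢ−μ)²/2).
Σ(xᵢ−μ)² = (0.07)² + (0.12)² + (-0.49)² + (0.61)² + (0.04)² + (-0.07)² + (0.06)² = 0.6416.
Posterior: Inv-Gamma(2.9 + 7/2, 8.1 + 0.6416/2) = Inv-Gamma(6.40, 8.42080).
Mode = β/(α+1) = 8.42080/7.40 = 1.1379.

1.1379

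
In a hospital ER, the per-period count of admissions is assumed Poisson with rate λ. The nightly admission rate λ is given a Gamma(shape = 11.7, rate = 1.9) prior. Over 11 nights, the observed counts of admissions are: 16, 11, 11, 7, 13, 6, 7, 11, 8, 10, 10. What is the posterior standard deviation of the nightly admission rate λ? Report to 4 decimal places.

0.8552

With a Gamma(shape α, rate β) prior, the Poisson likelihood is conjugate: the posterior is Gamma(α + ΣXᵢ, β + n).
Sum of counts S = 110 over n = 11 nights.
Posterior: Gamma(α+S, β+n) = Gamma(11.7+110, 1.9+11) = Gamma(121.7, 12.9).
SD = √α/β = √121.7/12.9 = 0.8552.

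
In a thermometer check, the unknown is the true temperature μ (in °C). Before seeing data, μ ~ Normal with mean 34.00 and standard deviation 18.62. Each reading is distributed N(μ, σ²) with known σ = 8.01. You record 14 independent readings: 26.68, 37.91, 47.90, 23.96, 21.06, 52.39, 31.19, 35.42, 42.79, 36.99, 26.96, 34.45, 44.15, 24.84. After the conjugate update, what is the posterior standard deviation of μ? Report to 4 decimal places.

For Normal data with known variance σ², a Normal(μ₀, σ₀²) prior on μ is conjugate. Posterior precision = 1/σ₀² + n/σ²; posterior mean is the precision-weighted average of μ₀ and x̄.
σ₀² = 18.62² = 346.7044, σ² = 8.01² = 64.1601; σ² + n·σ₀² = 64.1601 + 14·346.7044 = 4918.0217.
Posterior precision = 1/σ₀² + n/σ² = 1/346.7044 + 14/64.1601 = (σ² + n·σ₀²)/(σ₀²σ²) = 4918.0217/(346.7044·64.1601); posterior variance σₙ² = σ₀²σ²/(σ² + n·σ₀²) = 346.7044·64.1601/4918.0217 = 4.523077.
Posterior SD = √σₙ² = √(346.7044·64.1601/4918.0217) = 2.1268.

2.1268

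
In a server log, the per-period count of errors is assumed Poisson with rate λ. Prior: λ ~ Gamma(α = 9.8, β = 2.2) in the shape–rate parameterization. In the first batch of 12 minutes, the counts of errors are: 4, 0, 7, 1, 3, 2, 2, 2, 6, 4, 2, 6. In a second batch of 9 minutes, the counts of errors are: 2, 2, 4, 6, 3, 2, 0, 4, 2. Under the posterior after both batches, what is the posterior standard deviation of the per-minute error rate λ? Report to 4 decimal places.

With a Gamma(shape α, rate β) prior, the Poisson likelihood is conjugate: the posterior is Gamma(α + ΣXᵢ, β + n).
Batch 1: sum of counts S = 39 over n = 12 minutes.
After batch 1: Gamma(α+S, β+n) = Gamma(9.8+39, 2.2+12) = Gamma(48.8, 14.2).
Batch 2: sum of counts S = 25 over n = 9 minutes.
After batch 2: Gamma(α+S, β+n) = Gamma(48.8+25, 14.2+9) = Gamma(73.8, 23.2).
SD = √α/β = √73.8/23.2 = 0.3703.

0.3703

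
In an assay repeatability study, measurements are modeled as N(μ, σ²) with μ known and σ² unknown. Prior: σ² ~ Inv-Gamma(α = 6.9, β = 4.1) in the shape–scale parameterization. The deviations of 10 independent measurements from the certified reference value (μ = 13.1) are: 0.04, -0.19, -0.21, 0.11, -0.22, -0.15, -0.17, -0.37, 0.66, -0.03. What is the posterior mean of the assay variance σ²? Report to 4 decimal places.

With known mean μ and an Inverse-Gamma(α, β) prior on σ², the Normal likelihood is conjugate: posterior is Inv-Gamma(α + n/2, β + Σ(xᵢ−μ)²/2).
Σ(xᵢ−μ)² = (0.04)² + (-0.19)² + (-0.21)² + (0.11)² + (-0.22)² + (-0.15)² + (-0.17)² + (-0.37)² + (0.66)² + (-0.03)² = 0.7671.
Posterior: Inv-Gamma(6.9 + 10/2, 4.1 + 0.7671/2) = Inv-Gamma(11.90, 4.48355).
E[σ²|data] = β/(α−1) = 4.48355/10.90 = 0.4113.

0.4113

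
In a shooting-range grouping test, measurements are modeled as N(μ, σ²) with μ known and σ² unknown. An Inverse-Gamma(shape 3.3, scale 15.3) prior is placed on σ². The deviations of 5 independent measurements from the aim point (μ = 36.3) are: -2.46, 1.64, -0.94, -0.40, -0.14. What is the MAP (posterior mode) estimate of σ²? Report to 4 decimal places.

With known mean μ and an Inverse-Gamma(α, β) prior on σ², the Normal likelihood is conjugate: posterior is Inv-Gamma(α + n/2, β + Σ(xᵢ−μ)²/2).
Σ(xᵢ−μ)² = (-2.46)² + (1.64)² + (-0.94)² + (-0.40)² + (-0.14)² = 9.8044.
Posterior: Inv-Gamma(3.3 + 5/2, 15.3 + 9.8044/2) = Inv-Gamma(5.80, 20.20220).
Mode = β/(α+1) = 20.20220/6.80 = 2.9709.

2.9709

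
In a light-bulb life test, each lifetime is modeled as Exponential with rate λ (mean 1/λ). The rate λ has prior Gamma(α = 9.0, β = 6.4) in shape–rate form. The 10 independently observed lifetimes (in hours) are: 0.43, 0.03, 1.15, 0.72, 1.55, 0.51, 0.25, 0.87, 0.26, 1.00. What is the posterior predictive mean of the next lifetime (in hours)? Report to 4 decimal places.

0.7317

With a Gamma(shape α, rate β) prior on the exponential rate λ, the posterior after n observations with total T = Σxᵢ is Gamma(α+n, β+T).
Sum of observations T = 6.77 hours; n = 10.
Posterior: Gamma(9.0+10, 6.4+6.77) = Gamma(19.0, 13.17).
The predictive distribution for the next observation is Lomax; its mean is β/(α−1) = 13.17/18.0 = 0.7317.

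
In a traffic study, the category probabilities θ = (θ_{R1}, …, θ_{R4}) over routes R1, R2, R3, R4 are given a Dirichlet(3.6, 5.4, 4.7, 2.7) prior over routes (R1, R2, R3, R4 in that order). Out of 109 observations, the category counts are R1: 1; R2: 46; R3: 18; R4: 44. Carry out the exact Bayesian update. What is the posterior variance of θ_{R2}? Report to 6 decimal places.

0.001914

The Dirichlet prior is conjugate to the Multinomial likelihood: each posterior αⱼ = prior αⱼ + observed count nⱼ.
Posterior concentration: (4.6, 51.4, 22.7, 46.7), total = 125.4.
Var[θ_j] = α_j(Σα−α_j)/((Σα)²(Σα+1)) = 51.4·74.0/(125.4²·126.4) = 0.001914.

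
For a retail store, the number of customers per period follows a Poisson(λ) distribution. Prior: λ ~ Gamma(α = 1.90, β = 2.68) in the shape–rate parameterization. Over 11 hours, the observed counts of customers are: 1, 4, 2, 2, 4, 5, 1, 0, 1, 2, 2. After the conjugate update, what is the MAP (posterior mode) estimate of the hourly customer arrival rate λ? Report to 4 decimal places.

With a Gamma(shape α, rate β) prior, the Poisson likelihood is conjugate: the posterior is Gamma(α + ΣXᵢ, β + n).
Sum of counts S = 24 over n = 11 hours.
Posterior: Gamma(α+S, β+n) = Gamma(1.90+24, 2.68+11) = Gamma(25.90, 13.68).
Mode of Gamma(α,β) for α≥1 is (α−1)/β = 24.90/13.68 = 1.8202.

1.8202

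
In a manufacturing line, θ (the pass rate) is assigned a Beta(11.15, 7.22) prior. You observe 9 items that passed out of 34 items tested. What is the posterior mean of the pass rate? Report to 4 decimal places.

The Beta prior is conjugate to a Binomial/Bernoulli likelihood; the update adds successes to α and failures to β.
Posterior: Beta(α+k, β+n−k) = Beta(11.15+9, 7.22+25) = Beta(20.15, 32.22).
Posterior mean = α/(α+β) = 20.15/52.37 = 0.3848.

0.3848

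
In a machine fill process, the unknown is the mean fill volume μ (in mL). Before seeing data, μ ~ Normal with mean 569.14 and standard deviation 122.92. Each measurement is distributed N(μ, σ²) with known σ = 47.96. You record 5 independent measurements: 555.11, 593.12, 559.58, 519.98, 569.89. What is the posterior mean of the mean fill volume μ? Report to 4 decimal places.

For Normal data with known variance σ², a Normal(μ₀, σ₀²) prior on μ is conjugate. Posterior precision = 1/σ₀² + n/σ²; posterior mean is the precision-weighted average of μ₀ and x̄.
Σxᵢ = 555.11 + 593.12 + 559.58 + 519.98 + 569.89 = 2797.68, so n·x̄ = 2797.68.
σ₀² = 122.92² = 15109.3264, σ² = 47.96² = 2300.1616; σ² + n·σ₀² = 2300.1616 + 5·15109.3264 = 77846.7936.
Posterior mean = (μ₀/σ₀² + n·x̄/σ²)/(1/σ₀² + n/σ²) = (σ²·μ₀ + σ₀²·n·x̄)/(σ² + n·σ₀²) = (2300.1616·569.14 + 15109.3264·2797.68)/77846.7936 = 43580174.255776/77846.7936 = 559.8198.

559.8198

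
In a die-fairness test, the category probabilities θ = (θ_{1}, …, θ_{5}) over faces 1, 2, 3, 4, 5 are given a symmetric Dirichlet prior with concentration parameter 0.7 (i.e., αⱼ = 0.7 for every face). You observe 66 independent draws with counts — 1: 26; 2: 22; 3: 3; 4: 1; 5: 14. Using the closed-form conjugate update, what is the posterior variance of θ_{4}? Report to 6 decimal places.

0.000338

The Dirichlet prior is conjugate to the Multinomial likelihood: each posterior αⱼ = prior αⱼ + observed count nⱼ.
Posterior concentration: (26.7, 22.7, 3.7, 1.7, 14.7), total = 69.5.
Var[θ_j] = α_j(Σα−α_j)/((Σα)²(Σα+1)) = 1.7·67.8/(69.5²·70.5) = 0.000338.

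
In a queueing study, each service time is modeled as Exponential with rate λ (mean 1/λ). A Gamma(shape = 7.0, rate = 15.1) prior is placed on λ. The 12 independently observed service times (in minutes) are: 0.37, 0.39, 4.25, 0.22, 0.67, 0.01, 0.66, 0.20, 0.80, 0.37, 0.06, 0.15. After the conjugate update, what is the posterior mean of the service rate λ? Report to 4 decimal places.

0.8172

With a Gamma(shape α, rate β) prior on the exponential rate λ, the posterior after n observations with total T = Σxᵢ is Gamma(α+n, β+T).
Sum of observations T = 8.15 minutes; n = 12.
Posterior: Gamma(7.0+12, 15.1+8.15) = Gamma(19.0, 23.25).
Posterior mean of λ = α/β = 19.0/23.25 = 0.8172.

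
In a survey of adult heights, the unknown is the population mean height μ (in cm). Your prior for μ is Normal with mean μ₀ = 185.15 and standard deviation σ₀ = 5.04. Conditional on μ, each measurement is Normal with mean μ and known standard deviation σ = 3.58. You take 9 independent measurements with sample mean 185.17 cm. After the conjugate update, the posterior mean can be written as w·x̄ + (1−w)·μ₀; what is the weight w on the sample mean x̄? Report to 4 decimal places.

0.9469

For Normal data with known variance σ², a Normal(μ₀, σ₀²) prior on μ is conjugate. Posterior precision = 1/σ₀² + n/σ²; posterior mean is the precision-weighted average of μ₀ and x̄.
σ₀² = 5.04² = 25.4016, σ² = 3.58² = 12.8164. Prior precision 1/σ₀² = 1/25.4016; data precision n/σ² = 9/12.8164.
w = (n/σ²)/(1/σ₀² + n/σ²) = n·σ₀²/(σ² + n·σ₀²) = 9·25.4016/(12.8164 + 9·25.4016) = 228.6144/241.4308 = 0.9469.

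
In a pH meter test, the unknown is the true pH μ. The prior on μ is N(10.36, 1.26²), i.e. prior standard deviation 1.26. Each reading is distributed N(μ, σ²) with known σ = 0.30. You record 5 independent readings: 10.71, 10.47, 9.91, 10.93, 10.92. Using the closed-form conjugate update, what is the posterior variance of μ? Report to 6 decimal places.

For Normal data with known variance σ², a Normal(μ₀, σ₀²) prior on μ is conjugate. Posterior precision = 1/σ₀² + n/σ²; posterior mean is the precision-weighted average of μ₀ and x̄.
σ₀² = 1.26² = 1.5876, σ² = 0.30² = 0.09; σ² + n·σ₀² = 0.09 + 5·1.5876 = 8.028.
Posterior precision = 1/σ₀² + n/σ² = 1/1.5876 + 5/0.09 = (σ² + n·σ₀²)/(σ₀²σ²) = 8.028/(1.5876·0.09); posterior variance σₙ² = σ₀²σ²/(σ² + n·σ₀²) = 1.5876·0.09/8.028 = 0.017798.

0.017798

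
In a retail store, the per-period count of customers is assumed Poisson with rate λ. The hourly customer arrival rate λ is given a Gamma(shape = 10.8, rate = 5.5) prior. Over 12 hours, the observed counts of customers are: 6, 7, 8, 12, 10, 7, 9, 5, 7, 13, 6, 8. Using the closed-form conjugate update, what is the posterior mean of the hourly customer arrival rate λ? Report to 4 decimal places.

With a Gamma(shape α, rate β) prior, the Poisson likelihood is conjugate: the posterior is Gamma(α + ΣXᵢ, β + n).
Sum of counts S = 98 over n = 12 hours.
Posterior: Gamma(α+S, β+n) = Gamma(10.8+98, 5.5+12) = Gamma(108.8, 17.5).
Posterior mean = α/β = 108.8/17.5 = 6.2171.

6.2171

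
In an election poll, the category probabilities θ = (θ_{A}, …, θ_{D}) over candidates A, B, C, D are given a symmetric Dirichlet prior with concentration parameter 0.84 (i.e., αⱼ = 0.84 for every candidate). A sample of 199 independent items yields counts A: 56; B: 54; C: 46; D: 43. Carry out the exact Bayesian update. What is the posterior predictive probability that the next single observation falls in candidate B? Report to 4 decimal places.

The Dirichlet prior is conjugate to the Multinomial likelihood: each posterior αⱼ = prior αⱼ + observed count nⱼ.
Posterior concentration: (56.84, 54.84, 46.84, 43.84), total = 202.36.
P(next = B | data) = α_{B}/Σα = 0.2710.

0.2710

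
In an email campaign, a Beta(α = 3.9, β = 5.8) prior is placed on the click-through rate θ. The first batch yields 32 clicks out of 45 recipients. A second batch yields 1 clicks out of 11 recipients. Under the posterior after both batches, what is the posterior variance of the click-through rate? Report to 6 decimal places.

0.003691

The Beta prior is conjugate to a Binomial/Bernoulli likelihood; the update adds successes to α and failures to β.
After batch 1: Beta(3.9+32, 5.8+13) = Beta(35.9, 18.8).
After batch 2: Beta(35.9+1, 18.8+10) = Beta(36.9, 28.8).
Var = αβ/((α+β)²(α+β+1)) = 36.9·28.8/(65.7²·66.7) = 0.003691.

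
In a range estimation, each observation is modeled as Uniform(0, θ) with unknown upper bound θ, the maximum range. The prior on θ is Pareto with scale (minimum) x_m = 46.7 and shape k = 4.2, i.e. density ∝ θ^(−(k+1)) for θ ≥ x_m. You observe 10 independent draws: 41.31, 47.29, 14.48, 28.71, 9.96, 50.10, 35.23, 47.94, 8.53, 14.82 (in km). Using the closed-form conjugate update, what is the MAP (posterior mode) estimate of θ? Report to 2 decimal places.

A Pareto(scale x_m, shape k) prior on the upper bound θ of Uniform(0, θ) is conjugate: posterior is Pareto(max(x_m, max xᵢ), k + n).
Sample maximum = 50.10; prior scale x_m = 46.7 → posterior scale = max = 50.10.
Posterior shape = 4.2 + 10 = 14.2.
The Pareto density is decreasing on [x_m, ∞), so the mode is x_m = 50.10.

50.10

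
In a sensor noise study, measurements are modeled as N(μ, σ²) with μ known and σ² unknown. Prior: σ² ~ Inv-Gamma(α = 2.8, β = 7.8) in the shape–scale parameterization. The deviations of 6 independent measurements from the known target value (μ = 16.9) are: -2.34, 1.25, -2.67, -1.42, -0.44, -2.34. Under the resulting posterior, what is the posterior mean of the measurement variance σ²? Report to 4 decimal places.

With known mean μ and an Inverse-Gamma(α, β) prior on σ², the Normal likelihood is conjugate: posterior is Inv-Gamma(α + n/2, β + Σ(xᵢ−μ)²/2).
Σ(xᵢ−μ)² = (-2.34)² + (1.25)² + (-2.67)² + (-1.42)² + (-0.44)² + (-2.34)² = 21.8526.
Posterior: Inv-Gamma(2.8 + 6/2, 7.8 + 21.8526/2) = Inv-Gamma(5.80, 18.72630).
E[σ²|data] = β/(α−1) = 18.72630/4.80 = 3.9013.

3.9013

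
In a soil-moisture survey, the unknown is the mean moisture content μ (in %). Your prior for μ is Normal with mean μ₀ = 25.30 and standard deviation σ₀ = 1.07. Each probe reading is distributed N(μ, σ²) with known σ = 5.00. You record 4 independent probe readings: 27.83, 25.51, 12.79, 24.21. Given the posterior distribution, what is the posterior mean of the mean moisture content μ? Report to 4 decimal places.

For Normal data with known variance σ², a Normal(μ₀, σ₀²) prior on μ is conjugate. Posterior precision = 1/σ₀² + n/σ²; posterior mean is the precision-weighted average of μ₀ and x̄.
Σxᵢ = 27.83 + 25.51 + 12.79 + 24.21 = 90.34, so n·x̄ = 90.34.
σ₀² = 1.07² = 1.1449, σ² = 5.00² = 25; σ² + n·σ₀² = 25 + 4·1.1449 = 29.5796.
Posterior mean = (μ₀/σ₀² + n·x̄/σ²)/(1/σ₀² + n/σ²) = (σ²·μ₀ + σ₀²·n·x̄)/(σ² + n·σ₀²) = (25·25.30 + 1.1449·90.34)/29.5796 = 735.930266/29.5796 = 24.8797.

24.8797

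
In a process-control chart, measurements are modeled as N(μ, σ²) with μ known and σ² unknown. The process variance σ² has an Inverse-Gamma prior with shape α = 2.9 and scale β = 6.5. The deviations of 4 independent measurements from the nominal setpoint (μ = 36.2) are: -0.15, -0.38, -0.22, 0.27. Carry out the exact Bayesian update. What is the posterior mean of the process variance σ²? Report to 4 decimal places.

1.7036

With known mean μ and an Inverse-Gamma(α, β) prior on σ², the Normal likelihood is conjugate: posterior is Inv-Gamma(α + n/2, β + Σ(xᵢ−μ)²/2).
Σ(xᵢ−μ)² = (-0.15)² + (-0.38)² + (-0.22)² + (0.27)² = 0.2882.
Posterior: Inv-Gamma(2.9 + 4/2, 6.5 + 0.2882/2) = Inv-Gamma(4.90, 6.64410).
E[σ²|data] = β/(α−1) = 6.64410/3.90 = 1.7036.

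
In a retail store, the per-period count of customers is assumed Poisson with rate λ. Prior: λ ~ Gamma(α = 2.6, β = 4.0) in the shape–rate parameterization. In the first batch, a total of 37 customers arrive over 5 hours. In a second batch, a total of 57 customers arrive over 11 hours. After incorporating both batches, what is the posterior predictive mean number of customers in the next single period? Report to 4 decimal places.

With a Gamma(shape α, rate β) prior, the Poisson likelihood is conjugate: the posterior is Gamma(α + ΣXᵢ, β + n).
After batch 1: Gamma(α+S, β+n) = Gamma(2.6+37, 4.0+5) = Gamma(39.6, 9.0).
After batch 2: Gamma(α+S, β+n) = Gamma(39.6+57, 9.0+11) = Gamma(96.6, 20.0).
The predictive distribution for one future period is NegBinom with mean α/β = 4.8300.

4.8300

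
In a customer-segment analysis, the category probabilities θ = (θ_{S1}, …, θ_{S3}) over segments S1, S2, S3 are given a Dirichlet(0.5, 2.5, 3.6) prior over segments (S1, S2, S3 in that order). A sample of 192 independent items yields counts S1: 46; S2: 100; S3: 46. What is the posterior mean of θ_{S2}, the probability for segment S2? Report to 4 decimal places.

0.5161

The Dirichlet prior is conjugate to the Multinomial likelihood: each posterior αⱼ = prior αⱼ + observed count nⱼ.
Posterior concentration: (46.5, 102.5, 49.6), total = 198.6.
E[θ_{S2}|data] = α_{S2}/Σα = 102.5/198.6 = 0.5161.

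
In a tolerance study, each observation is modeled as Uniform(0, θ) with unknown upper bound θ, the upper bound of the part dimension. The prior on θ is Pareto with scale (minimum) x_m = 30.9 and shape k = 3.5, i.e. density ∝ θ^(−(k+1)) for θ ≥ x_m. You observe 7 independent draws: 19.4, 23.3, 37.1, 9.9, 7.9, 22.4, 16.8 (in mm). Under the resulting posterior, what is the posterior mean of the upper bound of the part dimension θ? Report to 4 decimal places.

A Pareto(scale x_m, shape k) prior on the upper bound θ of Uniform(0, θ) is conjugate: posterior is Pareto(max(x_m, max xᵢ), k + n).
Sample maximum = 37.1; prior scale x_m = 30.9 → posterior scale = max = 37.1.
Posterior shape = 3.5 + 7 = 10.5.
E[θ|data] = k·x_m/(k−1) = 10.5·37.1/9.5 = 41.0053.

41.0053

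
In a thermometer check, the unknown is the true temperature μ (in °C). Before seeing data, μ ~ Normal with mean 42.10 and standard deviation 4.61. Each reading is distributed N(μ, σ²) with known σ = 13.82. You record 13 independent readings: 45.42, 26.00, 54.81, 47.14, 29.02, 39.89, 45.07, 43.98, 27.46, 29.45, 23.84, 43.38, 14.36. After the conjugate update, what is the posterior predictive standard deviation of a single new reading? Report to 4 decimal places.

For Normal data with known variance σ², a Normal(μ₀, σ₀²) prior on μ is conjugate. Posterior precision = 1/σ₀² + n/σ²; posterior mean is the precision-weighted average of μ₀ and x̄.
σ₀² = 4.61² = 21.2521, σ² = 13.82² = 190.9924; σ² + n·σ₀² = 190.9924 + 13·21.2521 = 467.2697.
Posterior precision = 1/σ₀² + n/σ² = 1/21.2521 + 13/190.9924 = (σ² + n·σ₀²)/(σ₀²σ²) = 467.2697/(21.2521·190.9924); posterior variance σₙ² = σ₀²σ²/(σ² + n·σ₀²) = 21.2521·190.9924/467.2697 = 8.686610.
Predictive variance for one new observation = σₙ² + σ² = 21.2521·190.9924/467.2697 + 190.9924 = σ²·(σ₀² + 467.2697)/467.2697 = 190.9924·488.5218/467.2697 = 199.679010; SD = √(190.9924·488.5218/467.2697) = 14.1308.

14.1308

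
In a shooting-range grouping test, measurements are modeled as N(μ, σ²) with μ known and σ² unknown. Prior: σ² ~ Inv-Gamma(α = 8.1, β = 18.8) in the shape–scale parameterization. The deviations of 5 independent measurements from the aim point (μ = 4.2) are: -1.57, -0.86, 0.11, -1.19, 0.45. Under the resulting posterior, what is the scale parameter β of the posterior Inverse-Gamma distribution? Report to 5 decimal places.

With known mean μ and an Inverse-Gamma(α, β) prior on σ², the Normal likelihood is conjugate: posterior is Inv-Gamma(α + n/2, β + Σ(xᵢ−μ)²/2).
Σ(xᵢ−μ)² = (-1.57)² + (-0.86)² + (0.11)² + (-1.19)² + (0.45)² = 4.8352.
Posterior: Inv-Gamma(8.1 + 5/2, 18.8 + 4.8352/2) = Inv-Gamma(10.60, 21.21760).
Posterior β = 21.21760.

21.21760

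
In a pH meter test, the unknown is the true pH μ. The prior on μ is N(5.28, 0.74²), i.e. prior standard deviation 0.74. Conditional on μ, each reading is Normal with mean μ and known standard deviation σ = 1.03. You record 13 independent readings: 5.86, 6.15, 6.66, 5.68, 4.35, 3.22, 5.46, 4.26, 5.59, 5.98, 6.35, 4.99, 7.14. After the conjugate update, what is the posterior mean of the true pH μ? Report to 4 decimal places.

For Normal data with known variance σ², a Normal(μ₀, σ₀²) prior on μ is conjugate. Posterior precision = 1/σ₀² + n/σ²; posterior mean is the precision-weighted average of μ₀ and x̄.
Σxᵢ = 5.86 + 6.15 + 6.66 + 5.68 + 4.35 + 3.22 + 5.46 + 4.26 + 5.59 + 5.98 + 6.35 + 4.99 + 7.14 = 71.69, so n·x̄ = 71.69.
σ₀² = 0.74² = 0.5476, σ² = 1.03² = 1.0609; σ² + n·σ₀² = 1.0609 + 13·0.5476 = 8.1797.
Posterior mean = (μ₀/σ₀² + n·x̄/σ²)/(1/σ₀² + n/σ²) = (σ²·μ₀ + σ₀²·n·x̄)/(σ² + n·σ₀²) = (1.0609·5.28 + 0.5476·71.69)/8.1797 = 44.858996/8.1797 = 5.4842.

5.4842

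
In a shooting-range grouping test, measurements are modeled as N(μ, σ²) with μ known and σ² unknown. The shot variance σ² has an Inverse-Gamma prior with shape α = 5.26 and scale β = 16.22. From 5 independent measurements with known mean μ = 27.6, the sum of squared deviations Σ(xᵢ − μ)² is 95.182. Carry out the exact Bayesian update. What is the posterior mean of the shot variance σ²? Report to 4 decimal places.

With known mean μ and an Inverse-Gamma(α, β) prior on σ², the Normal likelihood is conjugate: posterior is Inv-Gamma(α + n/2, β + Σ(xᵢ−μ)²/2).
Posterior: Inv-Gamma(5.26 + 5/2, 16.22 + 95.182/2) = Inv-Gamma(7.76, 63.8110).
E[σ²|data] = β/(α−1) = 63.8110/6.76 = 9.4395.

9.4395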